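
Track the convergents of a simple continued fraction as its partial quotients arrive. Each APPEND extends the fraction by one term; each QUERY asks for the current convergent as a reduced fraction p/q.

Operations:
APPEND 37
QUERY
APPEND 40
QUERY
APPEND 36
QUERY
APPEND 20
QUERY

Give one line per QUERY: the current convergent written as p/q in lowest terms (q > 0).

37/1
1481/40
53353/1441
1068541/28860

APPEND 37: p_0 = 37·1 + 0 = 37, q_0 = 37·0 + 1 = 1 → 37/1
APPEND 40: p_1 = 40·37 + 1 = 1481, q_1 = 40·1 + 0 = 40 → 1481/40
APPEND 36: p_2 = 36·1481 + 37 = 53353, q_2 = 36·40 + 1 = 1441 → 53353/1441
APPEND 20: p_3 = 20·53353 + 1481 = 1068541, q_3 = 20·1441 + 40 = 28860 → 1068541/28860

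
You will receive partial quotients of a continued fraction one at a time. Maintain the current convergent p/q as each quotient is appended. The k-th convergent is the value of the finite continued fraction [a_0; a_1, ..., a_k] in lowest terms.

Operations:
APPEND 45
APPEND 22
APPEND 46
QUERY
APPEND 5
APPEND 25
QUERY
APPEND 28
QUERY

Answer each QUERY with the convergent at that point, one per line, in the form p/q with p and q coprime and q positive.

APPEND 45: p_0 = 45·1 + 0 = 45, q_0 = 45·0 + 1 = 1 → 45/1
APPEND 22: p_1 = 22·45 + 1 = 991, q_1 = 22·1 + 0 = 22 → 991/22
APPEND 46: p_2 = 46·991 + 45 = 45631, q_2 = 46·22 + 1 = 1013 → 45631/1013
APPEND 5: p_3 = 5·45631 + 991 = 229146, q_3 = 5·1013 + 22 = 5087 → 229146/5087
APPEND 25: p_4 = 25·229146 + 45631 = 5774281, q_4 = 25·5087 + 1013 = 128188 → 5774281/128188
APPEND 28: p_5 = 28·5774281 + 229146 = 161909014, q_5 = 28·128188 + 5087 = 3594351 → 161909014/3594351

45631/1013
5774281/128188
161909014/3594351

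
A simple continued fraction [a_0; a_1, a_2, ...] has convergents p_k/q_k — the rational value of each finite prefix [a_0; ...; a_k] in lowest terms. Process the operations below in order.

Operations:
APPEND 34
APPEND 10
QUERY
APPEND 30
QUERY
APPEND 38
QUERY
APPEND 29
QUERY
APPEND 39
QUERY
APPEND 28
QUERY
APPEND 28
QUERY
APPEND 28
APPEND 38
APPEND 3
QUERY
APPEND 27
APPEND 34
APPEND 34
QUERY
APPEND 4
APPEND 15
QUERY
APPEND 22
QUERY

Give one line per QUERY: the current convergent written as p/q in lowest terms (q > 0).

341/10
10264/301
390373/11448
11331081/332293
442302532/12970875
12395801977/363516793
347524757888/10191441079
1121497811900379/32888819028812
35501367809683656289/1041105964522107909
2181232282030638939604/63966378732338263059
48130158932288787023509/1411455350295962864308

APPEND 34: p_0 = 34·1 + 0 = 34, q_0 = 34·0 + 1 = 1 → 34/1
APPEND 10: p_1 = 10·34 + 1 = 341, q_1 = 10·1 + 0 = 10 → 341/10
APPEND 30: p_2 = 30·341 + 34 = 10264, q_2 = 30·10 + 1 = 301 → 10264/301
APPEND 38: p_3 = 38·10264 + 341 = 390373, q_3 = 38·301 + 10 = 11448 → 390373/11448
APPEND 29: p_4 = 29·390373 + 10264 = 11331081, q_4 = 29·11448 + 301 = 332293 → 11331081/332293
APPEND 39: p_5 = 39·11331081 + 390373 = 442302532, q_5 = 39·332293 + 11448 = 12970875 → 442302532/12970875
APPEND 28: p_6 = 28·442302532 + 11331081 = 12395801977, q_6 = 28·12970875 + 332293 = 363516793 → 12395801977/363516793
APPEND 28: p_7 = 28·12395801977 + 442302532 = 347524757888, q_7 = 28·363516793 + 12970875 = 10191441079 → 347524757888/10191441079
APPEND 28: p_8 = 28·347524757888 + 12395801977 = 9743089022841, q_8 = 28·10191441079 + 363516793 = 285723867005 → 9743089022841/285723867005
APPEND 38: p_9 = 38·9743089022841 + 347524757888 = 370584907625846, q_9 = 38·285723867005 + 10191441079 = 10867698387269 → 370584907625846/10867698387269
APPEND 3: p_10 = 3·370584907625846 + 9743089022841 = 1121497811900379, q_10 = 3·10867698387269 + 285723867005 = 32888819028812 → 1121497811900379/32888819028812
APPEND 27: p_11 = 27·1121497811900379 + 370584907625846 = 30651025828936079, q_11 = 27·32888819028812 + 10867698387269 = 898865812165193 → 30651025828936079/898865812165193
APPEND 34: p_12 = 34·30651025828936079 + 1121497811900379 = 1043256375995727065, q_12 = 34·898865812165193 + 32888819028812 = 30594326432645374 → 1043256375995727065/30594326432645374
APPEND 34: p_13 = 34·1043256375995727065 + 30651025828936079 = 35501367809683656289, q_13 = 34·30594326432645374 + 898865812165193 = 1041105964522107909 → 35501367809683656289/1041105964522107909
APPEND 4: p_14 = 4·35501367809683656289 + 1043256375995727065 = 143048727614730352221, q_14 = 4·1041105964522107909 + 30594326432645374 = 4195018184521077010 → 143048727614730352221/4195018184521077010
APPEND 15: p_15 = 15·143048727614730352221 + 35501367809683656289 = 2181232282030638939604, q_15 = 15·4195018184521077010 + 1041105964522107909 = 63966378732338263059 → 2181232282030638939604/63966378732338263059
APPEND 22: p_16 = 22·2181232282030638939604 + 143048727614730352221 = 48130158932288787023509, q_16 = 22·63966378732338263059 + 4195018184521077010 = 1411455350295962864308 → 48130158932288787023509/1411455350295962864308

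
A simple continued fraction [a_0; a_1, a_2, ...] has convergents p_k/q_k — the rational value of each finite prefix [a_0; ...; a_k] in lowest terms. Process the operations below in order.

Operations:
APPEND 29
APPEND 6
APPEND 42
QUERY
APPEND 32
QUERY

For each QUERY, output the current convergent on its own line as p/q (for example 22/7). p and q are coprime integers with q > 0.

APPEND 29: p_0 = 29·1 + 0 = 29, q_0 = 29·0 + 1 = 1 → 29/1
APPEND 6: p_1 = 6·29 + 1 = 175, q_1 = 6·1 + 0 = 6 → 175/6
APPEND 42: p_2 = 42·175 + 29 = 7379, q_2 = 42·6 + 1 = 253 → 7379/253
APPEND 32: p_3 = 32·7379 + 175 = 236303, q_3 = 32·253 + 6 = 8102 → 236303/8102

7379/253
236303/8102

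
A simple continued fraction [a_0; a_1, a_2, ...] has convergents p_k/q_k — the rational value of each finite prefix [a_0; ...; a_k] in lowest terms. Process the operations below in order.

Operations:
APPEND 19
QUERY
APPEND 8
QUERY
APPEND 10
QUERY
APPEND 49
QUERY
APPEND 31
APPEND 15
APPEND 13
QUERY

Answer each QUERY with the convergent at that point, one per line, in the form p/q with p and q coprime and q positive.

APPEND 19: p_0 = 19·1 + 0 = 19, q_0 = 19·0 + 1 = 1 → 19/1
APPEND 8: p_1 = 8·19 + 1 = 153, q_1 = 8·1 + 0 = 8 → 153/8
APPEND 10: p_2 = 10·153 + 19 = 1549, q_2 = 10·8 + 1 = 81 → 1549/81
APPEND 49: p_3 = 49·1549 + 153 = 76054, q_3 = 49·81 + 8 = 3977 → 76054/3977
APPEND 31: p_4 = 31·76054 + 1549 = 2359223, q_4 = 31·3977 + 81 = 123368 → 2359223/123368
APPEND 15: p_5 = 15·2359223 + 76054 = 35464399, q_5 = 15·123368 + 3977 = 1854497 → 35464399/1854497
APPEND 13: p_6 = 13·35464399 + 2359223 = 463396410, q_6 = 13·1854497 + 123368 = 24231829 → 463396410/24231829

19/1
153/8
1549/81
76054/3977
463396410/24231829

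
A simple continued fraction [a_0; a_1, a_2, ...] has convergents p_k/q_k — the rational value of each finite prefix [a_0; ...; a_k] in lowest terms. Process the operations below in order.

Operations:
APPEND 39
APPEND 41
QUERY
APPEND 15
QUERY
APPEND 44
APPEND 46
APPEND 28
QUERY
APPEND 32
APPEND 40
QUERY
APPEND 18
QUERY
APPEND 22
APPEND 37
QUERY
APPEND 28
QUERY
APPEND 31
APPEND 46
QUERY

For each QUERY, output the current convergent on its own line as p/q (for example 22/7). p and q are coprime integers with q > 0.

APPEND 39: p_0 = 39·1 + 0 = 39, q_0 = 39·0 + 1 = 1 → 39/1
APPEND 41: p_1 = 41·39 + 1 = 1600, q_1 = 41·1 + 0 = 41 → 1600/41
APPEND 15: p_2 = 15·1600 + 39 = 24039, q_2 = 15·41 + 1 = 616 → 24039/616
APPEND 44: p_3 = 44·24039 + 1600 = 1059316, q_3 = 44·616 + 41 = 27145 → 1059316/27145
APPEND 46: p_4 = 46·1059316 + 24039 = 48752575, q_4 = 46·27145 + 616 = 1249286 → 48752575/1249286
APPEND 28: p_5 = 28·48752575 + 1059316 = 1366131416, q_5 = 28·1249286 + 27145 = 35007153 → 1366131416/35007153
APPEND 32: p_6 = 32·1366131416 + 48752575 = 43764957887, q_6 = 32·35007153 + 1249286 = 1121478182 → 43764957887/1121478182
APPEND 40: p_7 = 40·43764957887 + 1366131416 = 1751964446896, q_7 = 40·1121478182 + 35007153 = 44894134433 → 1751964446896/44894134433
APPEND 18: p_8 = 18·1751964446896 + 43764957887 = 31579125002015, q_8 = 18·44894134433 + 1121478182 = 809215897976 → 31579125002015/809215897976
APPEND 22: p_9 = 22·31579125002015 + 1751964446896 = 696492714491226, q_9 = 22·809215897976 + 44894134433 = 17847643889905 → 696492714491226/17847643889905
APPEND 37: p_10 = 37·696492714491226 + 31579125002015 = 25801809561177377, q_10 = 37·17847643889905 + 809215897976 = 661172039824461 → 25801809561177377/661172039824461
APPEND 28: p_11 = 28·25801809561177377 + 696492714491226 = 723147160427457782, q_11 = 28·661172039824461 + 17847643889905 = 18530664758974813 → 723147160427457782/18530664758974813
APPEND 31: p_12 = 31·723147160427457782 + 25801809561177377 = 22443363782812368619, q_12 = 31·18530664758974813 + 661172039824461 = 575111779568043664 → 22443363782812368619/575111779568043664
APPEND 46: p_13 = 46·22443363782812368619 + 723147160427457782 = 1033117881169796414256, q_13 = 46·575111779568043664 + 18530664758974813 = 26473672524888983357 → 1033117881169796414256/26473672524888983357

1600/41
24039/616
1366131416/35007153
1751964446896/44894134433
31579125002015/809215897976
25801809561177377/661172039824461
723147160427457782/18530664758974813
1033117881169796414256/26473672524888983357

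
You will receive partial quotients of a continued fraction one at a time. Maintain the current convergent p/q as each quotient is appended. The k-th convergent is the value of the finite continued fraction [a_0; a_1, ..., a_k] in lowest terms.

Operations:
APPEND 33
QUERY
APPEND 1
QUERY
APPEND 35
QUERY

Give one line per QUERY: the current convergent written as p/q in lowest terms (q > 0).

APPEND 33: p_0 = 33·1 + 0 = 33, q_0 = 33·0 + 1 = 1 → 33/1
APPEND 1: p_1 = 1·33 + 1 = 34, q_1 = 1·1 + 0 = 1 → 34/1
APPEND 35: p_2 = 35·34 + 33 = 1223, q_2 = 35·1 + 1 = 36 → 1223/36

33/1
34/1
1223/36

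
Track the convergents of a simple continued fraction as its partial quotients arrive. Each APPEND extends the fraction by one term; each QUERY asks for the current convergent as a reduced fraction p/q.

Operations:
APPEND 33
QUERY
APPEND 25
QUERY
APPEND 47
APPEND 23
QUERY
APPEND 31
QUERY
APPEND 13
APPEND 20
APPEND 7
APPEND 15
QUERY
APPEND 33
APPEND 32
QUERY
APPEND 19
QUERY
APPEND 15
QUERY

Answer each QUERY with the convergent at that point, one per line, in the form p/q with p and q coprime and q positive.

APPEND 33: p_0 = 33·1 + 0 = 33, q_0 = 33·0 + 1 = 1 → 33/1
APPEND 25: p_1 = 25·33 + 1 = 826, q_1 = 25·1 + 0 = 25 → 826/25
APPEND 47: p_2 = 47·826 + 33 = 38855, q_2 = 47·25 + 1 = 1176 → 38855/1176
APPEND 23: p_3 = 23·38855 + 826 = 894491, q_3 = 23·1176 + 25 = 27073 → 894491/27073
APPEND 31: p_4 = 31·894491 + 38855 = 27768076, q_4 = 31·27073 + 1176 = 840439 → 27768076/840439
APPEND 13: p_5 = 13·27768076 + 894491 = 361879479, q_5 = 13·840439 + 27073 = 10952780 → 361879479/10952780
APPEND 20: p_6 = 20·361879479 + 27768076 = 7265357656, q_6 = 20·10952780 + 840439 = 219896039 → 7265357656/219896039
APPEND 7: p_7 = 7·7265357656 + 361879479 = 51219383071, q_7 = 7·219896039 + 10952780 = 1550225053 → 51219383071/1550225053
APPEND 15: p_8 = 15·51219383071 + 7265357656 = 775556103721, q_8 = 15·1550225053 + 219896039 = 23473271834 → 775556103721/23473271834
APPEND 33: p_9 = 33·775556103721 + 51219383071 = 25644570805864, q_9 = 33·23473271834 + 1550225053 = 776168195575 → 25644570805864/776168195575
APPEND 32: p_10 = 32·25644570805864 + 775556103721 = 821401821891369, q_10 = 32·776168195575 + 23473271834 = 24860855530234 → 821401821891369/24860855530234
APPEND 19: p_11 = 19·821401821891369 + 25644570805864 = 15632279186741875, q_11 = 19·24860855530234 + 776168195575 = 473132423270021 → 15632279186741875/473132423270021
APPEND 15: p_12 = 15·15632279186741875 + 821401821891369 = 235305589623019494, q_12 = 15·473132423270021 + 24860855530234 = 7121847204580549 → 235305589623019494/7121847204580549

33/1
826/25
894491/27073
27768076/840439
775556103721/23473271834
821401821891369/24860855530234
15632279186741875/473132423270021
235305589623019494/7121847204580549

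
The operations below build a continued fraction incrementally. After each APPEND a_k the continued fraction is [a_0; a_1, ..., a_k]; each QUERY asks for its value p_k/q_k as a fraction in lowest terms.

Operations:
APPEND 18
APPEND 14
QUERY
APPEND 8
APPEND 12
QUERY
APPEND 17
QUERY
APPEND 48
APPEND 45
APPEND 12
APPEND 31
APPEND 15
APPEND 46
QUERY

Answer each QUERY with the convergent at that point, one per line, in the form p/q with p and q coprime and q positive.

253/14
24757/1370
422911/23403
236782619904615/13103049231673

APPEND 18: p_0 = 18·1 + 0 = 18, q_0 = 18·0 + 1 = 1 → 18/1
APPEND 14: p_1 = 14·18 + 1 = 253, q_1 = 14·1 + 0 = 14 → 253/14
APPEND 8: p_2 = 8·253 + 18 = 2042, q_2 = 8·14 + 1 = 113 → 2042/113
APPEND 12: p_3 = 12·2042 + 253 = 24757, q_3 = 12·113 + 14 = 1370 → 24757/1370
APPEND 17: p_4 = 17·24757 + 2042 = 422911, q_4 = 17·1370 + 113 = 23403 → 422911/23403
APPEND 48: p_5 = 48·422911 + 24757 = 20324485, q_5 = 48·23403 + 1370 = 1124714 → 20324485/1124714
APPEND 45: p_6 = 45·20324485 + 422911 = 915024736, q_6 = 45·1124714 + 23403 = 50635533 → 915024736/50635533
APPEND 12: p_7 = 12·915024736 + 20324485 = 11000621317, q_7 = 12·50635533 + 1124714 = 608751110 → 11000621317/608751110
APPEND 31: p_8 = 31·11000621317 + 915024736 = 341934285563, q_8 = 31·608751110 + 50635533 = 18921919943 → 341934285563/18921919943
APPEND 15: p_9 = 15·341934285563 + 11000621317 = 5140014904762, q_9 = 15·18921919943 + 608751110 = 284437550255 → 5140014904762/284437550255
APPEND 46: p_10 = 46·5140014904762 + 341934285563 = 236782619904615, q_10 = 46·284437550255 + 18921919943 = 13103049231673 → 236782619904615/13103049231673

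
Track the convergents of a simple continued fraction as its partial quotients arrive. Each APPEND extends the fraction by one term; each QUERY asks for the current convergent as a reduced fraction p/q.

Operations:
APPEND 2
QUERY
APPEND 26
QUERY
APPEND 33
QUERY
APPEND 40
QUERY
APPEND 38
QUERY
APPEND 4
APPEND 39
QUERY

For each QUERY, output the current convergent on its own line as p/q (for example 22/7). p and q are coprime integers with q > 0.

2/1
53/26
1751/859
70093/34386
2665285/1307527
421183372/206622793

APPEND 2: p_0 = 2·1 + 0 = 2, q_0 = 2·0 + 1 = 1 → 2/1
APPEND 26: p_1 = 26·2 + 1 = 53, q_1 = 26·1 + 0 = 26 → 53/26
APPEND 33: p_2 = 33·53 + 2 = 1751, q_2 = 33·26 + 1 = 859 → 1751/859
APPEND 40: p_3 = 40·1751 + 53 = 70093, q_3 = 40·859 + 26 = 34386 → 70093/34386
APPEND 38: p_4 = 38·70093 + 1751 = 2665285, q_4 = 38·34386 + 859 = 1307527 → 2665285/1307527
APPEND 4: p_5 = 4·2665285 + 70093 = 10731233, q_5 = 4·1307527 + 34386 = 5264494 → 10731233/5264494
APPEND 39: p_6 = 39·10731233 + 2665285 = 421183372, q_6 = 39·5264494 + 1307527 = 206622793 → 421183372/206622793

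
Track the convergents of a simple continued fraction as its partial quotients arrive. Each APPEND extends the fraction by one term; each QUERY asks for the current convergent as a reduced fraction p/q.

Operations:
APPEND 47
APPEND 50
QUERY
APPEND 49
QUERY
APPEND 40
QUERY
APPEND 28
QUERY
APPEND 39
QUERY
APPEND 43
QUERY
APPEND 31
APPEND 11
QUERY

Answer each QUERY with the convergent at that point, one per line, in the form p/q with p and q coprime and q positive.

2351/50
115246/2451
4612191/98090
129256594/2748971
5045619357/107307959
217090888945/4616991208
74300585832117/1580191380685

APPEND 47: p_0 = 47·1 + 0 = 47, q_0 = 47·0 + 1 = 1 → 47/1
APPEND 50: p_1 = 50·47 + 1 = 2351, q_1 = 50·1 + 0 = 50 → 2351/50
APPEND 49: p_2 = 49·2351 + 47 = 115246, q_2 = 49·50 + 1 = 2451 → 115246/2451
APPEND 40: p_3 = 40·115246 + 2351 = 4612191, q_3 = 40·2451 + 50 = 98090 → 4612191/98090
APPEND 28: p_4 = 28·4612191 + 115246 = 129256594, q_4 = 28·98090 + 2451 = 2748971 → 129256594/2748971
APPEND 39: p_5 = 39·129256594 + 4612191 = 5045619357, q_5 = 39·2748971 + 98090 = 107307959 → 5045619357/107307959
APPEND 43: p_6 = 43·5045619357 + 129256594 = 217090888945, q_6 = 43·107307959 + 2748971 = 4616991208 → 217090888945/4616991208
APPEND 31: p_7 = 31·217090888945 + 5045619357 = 6734863176652, q_7 = 31·4616991208 + 107307959 = 143234035407 → 6734863176652/143234035407
APPEND 11: p_8 = 11·6734863176652 + 217090888945 = 74300585832117, q_8 = 11·143234035407 + 4616991208 = 1580191380685 → 74300585832117/1580191380685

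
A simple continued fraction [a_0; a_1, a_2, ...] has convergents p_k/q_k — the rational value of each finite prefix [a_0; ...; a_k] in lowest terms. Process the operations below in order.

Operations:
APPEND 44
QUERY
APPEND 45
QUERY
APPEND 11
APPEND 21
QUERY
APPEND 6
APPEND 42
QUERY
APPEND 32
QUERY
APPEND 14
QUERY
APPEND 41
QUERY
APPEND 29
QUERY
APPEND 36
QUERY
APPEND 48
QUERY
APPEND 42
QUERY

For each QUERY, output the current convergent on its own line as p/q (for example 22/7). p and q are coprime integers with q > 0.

44/1
1981/45
460516/10461
117427618/2667465
3760468707/85422142
52763989516/1198577453
2167084038863/49227097715
62898201116543/1428784411188
2266502324234411/51485465900483
108855009764368271/2472731147634372
4574176912427701793/103906193666544107

APPEND 44: p_0 = 44·1 + 0 = 44, q_0 = 44·0 + 1 = 1 → 44/1
APPEND 45: p_1 = 45·44 + 1 = 1981, q_1 = 45·1 + 0 = 45 → 1981/45
APPEND 11: p_2 = 11·1981 + 44 = 21835, q_2 = 11·45 + 1 = 496 → 21835/496
APPEND 21: p_3 = 21·21835 + 1981 = 460516, q_3 = 21·496 + 45 = 10461 → 460516/10461
APPEND 6: p_4 = 6·460516 + 21835 = 2784931, q_4 = 6·10461 + 496 = 63262 → 2784931/63262
APPEND 42: p_5 = 42·2784931 + 460516 = 117427618, q_5 = 42·63262 + 10461 = 2667465 → 117427618/2667465
APPEND 32: p_6 = 32·117427618 + 2784931 = 3760468707, q_6 = 32·2667465 + 63262 = 85422142 → 3760468707/85422142
APPEND 14: p_7 = 14·3760468707 + 117427618 = 52763989516, q_7 = 14·85422142 + 2667465 = 1198577453 → 52763989516/1198577453
APPEND 41: p_8 = 41·52763989516 + 3760468707 = 2167084038863, q_8 = 41·1198577453 + 85422142 = 49227097715 → 2167084038863/49227097715
APPEND 29: p_9 = 29·2167084038863 + 52763989516 = 62898201116543, q_9 = 29·49227097715 + 1198577453 = 1428784411188 → 62898201116543/1428784411188
APPEND 36: p_10 = 36·62898201116543 + 2167084038863 = 2266502324234411, q_10 = 36·1428784411188 + 49227097715 = 51485465900483 → 2266502324234411/51485465900483
APPEND 48: p_11 = 48·2266502324234411 + 62898201116543 = 108855009764368271, q_11 = 48·51485465900483 + 1428784411188 = 2472731147634372 → 108855009764368271/2472731147634372
APPEND 42: p_12 = 42·108855009764368271 + 2266502324234411 = 4574176912427701793, q_12 = 42·2472731147634372 + 51485465900483 = 103906193666544107 → 4574176912427701793/103906193666544107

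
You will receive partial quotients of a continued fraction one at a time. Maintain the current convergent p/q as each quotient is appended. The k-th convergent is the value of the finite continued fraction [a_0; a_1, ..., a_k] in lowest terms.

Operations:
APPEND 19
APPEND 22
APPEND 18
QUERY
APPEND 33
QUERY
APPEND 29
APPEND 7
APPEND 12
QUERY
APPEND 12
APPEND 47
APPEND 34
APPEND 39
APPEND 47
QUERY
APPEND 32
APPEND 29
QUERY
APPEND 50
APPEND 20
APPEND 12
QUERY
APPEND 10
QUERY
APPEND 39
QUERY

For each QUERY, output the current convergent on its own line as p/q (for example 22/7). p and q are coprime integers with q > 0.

APPEND 19: p_0 = 19·1 + 0 = 19, q_0 = 19·0 + 1 = 1 → 19/1
APPEND 22: p_1 = 22·19 + 1 = 419, q_1 = 22·1 + 0 = 22 → 419/22
APPEND 18: p_2 = 18·419 + 19 = 7561, q_2 = 18·22 + 1 = 397 → 7561/397
APPEND 33: p_3 = 33·7561 + 419 = 249932, q_3 = 33·397 + 22 = 13123 → 249932/13123
APPEND 29: p_4 = 29·249932 + 7561 = 7255589, q_4 = 29·13123 + 397 = 380964 → 7255589/380964
APPEND 7: p_5 = 7·7255589 + 249932 = 51039055, q_5 = 7·380964 + 13123 = 2679871 → 51039055/2679871
APPEND 12: p_6 = 12·51039055 + 7255589 = 619724249, q_6 = 12·2679871 + 380964 = 32539416 → 619724249/32539416
APPEND 12: p_7 = 12·619724249 + 51039055 = 7487730043, q_7 = 12·32539416 + 2679871 = 393152863 → 7487730043/393152863
APPEND 47: p_8 = 47·7487730043 + 619724249 = 352543036270, q_8 = 47·393152863 + 32539416 = 18510723977 → 352543036270/18510723977
APPEND 34: p_9 = 34·352543036270 + 7487730043 = 11993950963223, q_9 = 34·18510723977 + 393152863 = 629757768081 → 11993950963223/629757768081
APPEND 39: p_10 = 39·11993950963223 + 352543036270 = 468116630601967, q_10 = 39·629757768081 + 18510723977 = 24579063679136 → 468116630601967/24579063679136
APPEND 47: p_11 = 47·468116630601967 + 11993950963223 = 22013475589255672, q_11 = 47·24579063679136 + 629757768081 = 1155845750687473 → 22013475589255672/1155845750687473
APPEND 32: p_12 = 32·22013475589255672 + 468116630601967 = 704899335486783471, q_12 = 32·1155845750687473 + 24579063679136 = 37011643085678272 → 704899335486783471/37011643085678272
APPEND 29: p_13 = 29·704899335486783471 + 22013475589255672 = 20464094204705976331, q_13 = 29·37011643085678272 + 1155845750687473 = 1074493495235357361 → 20464094204705976331/1074493495235357361
APPEND 50: p_14 = 50·20464094204705976331 + 704899335486783471 = 1023909609570785600021, q_14 = 50·1074493495235357361 + 37011643085678272 = 53761686404853546322 → 1023909609570785600021/53761686404853546322
APPEND 20: p_15 = 20·1023909609570785600021 + 20464094204705976331 = 20498656285620417976751, q_15 = 20·53761686404853546322 + 1074493495235357361 = 1076308221592306283801 → 20498656285620417976751/1076308221592306283801
APPEND 12: p_16 = 12·20498656285620417976751 + 1023909609570785600021 = 247007785037015801321033, q_16 = 12·1076308221592306283801 + 53761686404853546322 = 12969460345512528951934 → 247007785037015801321033/12969460345512528951934
APPEND 10: p_17 = 10·247007785037015801321033 + 20498656285620417976751 = 2490576506655778431187081, q_17 = 10·12969460345512528951934 + 1076308221592306283801 = 130770911676717595803141 → 2490576506655778431187081/130770911676717595803141
APPEND 39: p_18 = 39·2490576506655778431187081 + 247007785037015801321033 = 97379491544612374617617192, q_18 = 39·130770911676717595803141 + 12969460345512528951934 = 5113035015737498765274433 → 97379491544612374617617192/5113035015737498765274433

7561/397
249932/13123
619724249/32539416
22013475589255672/1155845750687473
20464094204705976331/1074493495235357361
247007785037015801321033/12969460345512528951934
2490576506655778431187081/130770911676717595803141
97379491544612374617617192/5113035015737498765274433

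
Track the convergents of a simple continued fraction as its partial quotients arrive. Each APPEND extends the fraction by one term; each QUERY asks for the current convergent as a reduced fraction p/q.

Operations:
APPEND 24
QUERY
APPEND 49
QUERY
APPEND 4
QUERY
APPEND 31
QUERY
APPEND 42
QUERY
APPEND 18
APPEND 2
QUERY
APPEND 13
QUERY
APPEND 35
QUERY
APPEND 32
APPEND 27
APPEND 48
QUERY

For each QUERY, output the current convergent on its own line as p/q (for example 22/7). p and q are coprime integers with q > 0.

APPEND 24: p_0 = 24·1 + 0 = 24, q_0 = 24·0 + 1 = 1 → 24/1
APPEND 49: p_1 = 49·24 + 1 = 1177, q_1 = 49·1 + 0 = 49 → 1177/49
APPEND 4: p_2 = 4·1177 + 24 = 4732, q_2 = 4·49 + 1 = 197 → 4732/197
APPEND 31: p_3 = 31·4732 + 1177 = 147869, q_3 = 31·197 + 49 = 6156 → 147869/6156
APPEND 42: p_4 = 42·147869 + 4732 = 6215230, q_4 = 42·6156 + 197 = 258749 → 6215230/258749
APPEND 18: p_5 = 18·6215230 + 147869 = 112022009, q_5 = 18·258749 + 6156 = 4663638 → 112022009/4663638
APPEND 2: p_6 = 2·112022009 + 6215230 = 230259248, q_6 = 2·4663638 + 258749 = 9586025 → 230259248/9586025
APPEND 13: p_7 = 13·230259248 + 112022009 = 3105392233, q_7 = 13·9586025 + 4663638 = 129281963 → 3105392233/129281963
APPEND 35: p_8 = 35·3105392233 + 230259248 = 108918987403, q_8 = 35·129281963 + 9586025 = 4534454730 → 108918987403/4534454730
APPEND 32: p_9 = 32·108918987403 + 3105392233 = 3488512989129, q_9 = 32·4534454730 + 129281963 = 145231833323 → 3488512989129/145231833323
APPEND 27: p_10 = 27·3488512989129 + 108918987403 = 94298769693886, q_10 = 27·145231833323 + 4534454730 = 3925793954451 → 94298769693886/3925793954451
APPEND 48: p_11 = 48·94298769693886 + 3488512989129 = 4529829458295657, q_11 = 48·3925793954451 + 145231833323 = 188583341646971 → 4529829458295657/188583341646971

24/1
1177/49
4732/197
147869/6156
6215230/258749
230259248/9586025
3105392233/129281963
108918987403/4534454730
4529829458295657/188583341646971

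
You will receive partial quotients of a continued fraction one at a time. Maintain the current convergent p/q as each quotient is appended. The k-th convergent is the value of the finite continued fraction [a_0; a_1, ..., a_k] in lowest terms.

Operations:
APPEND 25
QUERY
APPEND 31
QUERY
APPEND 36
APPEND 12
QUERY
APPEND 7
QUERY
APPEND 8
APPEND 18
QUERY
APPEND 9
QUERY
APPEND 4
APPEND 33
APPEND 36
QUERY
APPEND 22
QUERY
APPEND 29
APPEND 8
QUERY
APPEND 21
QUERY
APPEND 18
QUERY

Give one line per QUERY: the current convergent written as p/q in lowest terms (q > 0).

25/1
776/31
336308/13435
2382117/95162
351460509/14040320
3182537825/127137611
15668607802601/625937372392
345144247384744/13787994825447
80543958503066160/3217610293308287
1701447980346349537/67970293946784382
30706607604737357826/1226682901335427163

APPEND 25: p_0 = 25·1 + 0 = 25, q_0 = 25·0 + 1 = 1 → 25/1
APPEND 31: p_1 = 31·25 + 1 = 776, q_1 = 31·1 + 0 = 31 → 776/31
APPEND 36: p_2 = 36·776 + 25 = 27961, q_2 = 36·31 + 1 = 1117 → 27961/1117
APPEND 12: p_3 = 12·27961 + 776 = 336308, q_3 = 12·1117 + 31 = 13435 → 336308/13435
APPEND 7: p_4 = 7·336308 + 27961 = 2382117, q_4 = 7·13435 + 1117 = 95162 → 2382117/95162
APPEND 8: p_5 = 8·2382117 + 336308 = 19393244, q_5 = 8·95162 + 13435 = 774731 → 19393244/774731
APPEND 18: p_6 = 18·19393244 + 2382117 = 351460509, q_6 = 18·774731 + 95162 = 14040320 → 351460509/14040320
APPEND 9: p_7 = 9·351460509 + 19393244 = 3182537825, q_7 = 9·14040320 + 774731 = 127137611 → 3182537825/127137611
APPEND 4: p_8 = 4·3182537825 + 351460509 = 13081611809, q_8 = 4·127137611 + 14040320 = 522590764 → 13081611809/522590764
APPEND 33: p_9 = 33·13081611809 + 3182537825 = 434875727522, q_9 = 33·522590764 + 127137611 = 17372632823 → 434875727522/17372632823
APPEND 36: p_10 = 36·434875727522 + 13081611809 = 15668607802601, q_10 = 36·17372632823 + 522590764 = 625937372392 → 15668607802601/625937372392
APPEND 22: p_11 = 22·15668607802601 + 434875727522 = 345144247384744, q_11 = 22·625937372392 + 17372632823 = 13787994825447 → 345144247384744/13787994825447
APPEND 29: p_12 = 29·345144247384744 + 15668607802601 = 10024851781960177, q_12 = 29·13787994825447 + 625937372392 = 400477787310355 → 10024851781960177/400477787310355
APPEND 8: p_13 = 8·10024851781960177 + 345144247384744 = 80543958503066160, q_13 = 8·400477787310355 + 13787994825447 = 3217610293308287 → 80543958503066160/3217610293308287
APPEND 21: p_14 = 21·80543958503066160 + 10024851781960177 = 1701447980346349537, q_14 = 21·3217610293308287 + 400477787310355 = 67970293946784382 → 1701447980346349537/67970293946784382
APPEND 18: p_15 = 18·1701447980346349537 + 80543958503066160 = 30706607604737357826, q_15 = 18·67970293946784382 + 3217610293308287 = 1226682901335427163 → 30706607604737357826/1226682901335427163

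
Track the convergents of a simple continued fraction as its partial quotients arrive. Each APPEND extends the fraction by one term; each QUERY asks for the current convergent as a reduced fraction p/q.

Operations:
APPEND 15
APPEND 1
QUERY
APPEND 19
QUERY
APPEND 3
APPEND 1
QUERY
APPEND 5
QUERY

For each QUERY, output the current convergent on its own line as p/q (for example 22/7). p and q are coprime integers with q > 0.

APPEND 15: p_0 = 15·1 + 0 = 15, q_0 = 15·0 + 1 = 1 → 15/1
APPEND 1: p_1 = 1·15 + 1 = 16, q_1 = 1·1 + 0 = 1 → 16/1
APPEND 19: p_2 = 19·16 + 15 = 319, q_2 = 19·1 + 1 = 20 → 319/20
APPEND 3: p_3 = 3·319 + 16 = 973, q_3 = 3·20 + 1 = 61 → 973/61
APPEND 1: p_4 = 1·973 + 319 = 1292, q_4 = 1·61 + 20 = 81 → 1292/81
APPEND 5: p_5 = 5·1292 + 973 = 7433, q_5 = 5·81 + 61 = 466 → 7433/466

16/1
319/20
1292/81
7433/466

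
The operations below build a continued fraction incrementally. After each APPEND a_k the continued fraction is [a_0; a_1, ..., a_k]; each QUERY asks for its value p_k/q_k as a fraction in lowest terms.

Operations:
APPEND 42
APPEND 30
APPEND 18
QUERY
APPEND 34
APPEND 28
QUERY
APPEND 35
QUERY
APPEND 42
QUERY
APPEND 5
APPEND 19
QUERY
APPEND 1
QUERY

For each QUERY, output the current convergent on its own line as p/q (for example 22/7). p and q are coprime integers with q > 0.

22740/541
21706528/516413
760502901/18092879
31962828370/760417331
3082881078639/73343828477
3243455723390/77164008011

APPEND 42: p_0 = 42·1 + 0 = 42, q_0 = 42·0 + 1 = 1 → 42/1
APPEND 30: p_1 = 30·42 + 1 = 1261, q_1 = 30·1 + 0 = 30 → 1261/30
APPEND 18: p_2 = 18·1261 + 42 = 22740, q_2 = 18·30 + 1 = 541 → 22740/541
APPEND 34: p_3 = 34·22740 + 1261 = 774421, q_3 = 34·541 + 30 = 18424 → 774421/18424
APPEND 28: p_4 = 28·774421 + 22740 = 21706528, q_4 = 28·18424 + 541 = 516413 → 21706528/516413
APPEND 35: p_5 = 35·21706528 + 774421 = 760502901, q_5 = 35·516413 + 18424 = 18092879 → 760502901/18092879
APPEND 42: p_6 = 42·760502901 + 21706528 = 31962828370, q_6 = 42·18092879 + 516413 = 760417331 → 31962828370/760417331
APPEND 5: p_7 = 5·31962828370 + 760502901 = 160574644751, q_7 = 5·760417331 + 18092879 = 3820179534 → 160574644751/3820179534
APPEND 19: p_8 = 19·160574644751 + 31962828370 = 3082881078639, q_8 = 19·3820179534 + 760417331 = 73343828477 → 3082881078639/73343828477
APPEND 1: p_9 = 1·3082881078639 + 160574644751 = 3243455723390, q_9 = 1·73343828477 + 3820179534 = 77164008011 → 3243455723390/77164008011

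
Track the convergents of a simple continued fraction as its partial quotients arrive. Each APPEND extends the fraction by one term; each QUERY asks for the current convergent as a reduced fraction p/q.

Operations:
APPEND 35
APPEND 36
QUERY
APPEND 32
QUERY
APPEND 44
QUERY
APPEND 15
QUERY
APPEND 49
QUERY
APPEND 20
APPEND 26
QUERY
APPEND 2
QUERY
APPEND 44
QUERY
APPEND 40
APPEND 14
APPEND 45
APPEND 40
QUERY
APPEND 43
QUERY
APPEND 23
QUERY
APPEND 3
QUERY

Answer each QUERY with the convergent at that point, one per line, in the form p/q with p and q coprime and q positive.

APPEND 35: p_0 = 35·1 + 0 = 35, q_0 = 35·0 + 1 = 1 → 35/1
APPEND 36: p_1 = 36·35 + 1 = 1261, q_1 = 36·1 + 0 = 36 → 1261/36
APPEND 32: p_2 = 32·1261 + 35 = 40387, q_2 = 32·36 + 1 = 1153 → 40387/1153
APPEND 44: p_3 = 44·40387 + 1261 = 1778289, q_3 = 44·1153 + 36 = 50768 → 1778289/50768
APPEND 15: p_4 = 15·1778289 + 40387 = 26714722, q_4 = 15·50768 + 1153 = 762673 → 26714722/762673
APPEND 49: p_5 = 49·26714722 + 1778289 = 1310799667, q_5 = 49·762673 + 50768 = 37421745 → 1310799667/37421745
APPEND 20: p_6 = 20·1310799667 + 26714722 = 26242708062, q_6 = 20·37421745 + 762673 = 749197573 → 26242708062/749197573
APPEND 26: p_7 = 26·26242708062 + 1310799667 = 683621209279, q_7 = 26·749197573 + 37421745 = 19516558643 → 683621209279/19516558643
APPEND 2: p_8 = 2·683621209279 + 26242708062 = 1393485126620, q_8 = 2·19516558643 + 749197573 = 39782314859 → 1393485126620/39782314859
APPEND 44: p_9 = 44·1393485126620 + 683621209279 = 61996966780559, q_9 = 44·39782314859 + 19516558643 = 1769938412439 → 61996966780559/1769938412439
APPEND 40: p_10 = 40·61996966780559 + 1393485126620 = 2481272156348980, q_10 = 40·1769938412439 + 39782314859 = 70837318812419 → 2481272156348980/70837318812419
APPEND 14: p_11 = 14·2481272156348980 + 61996966780559 = 34799807155666279, q_11 = 14·70837318812419 + 1769938412439 = 993492401786305 → 34799807155666279/993492401786305
APPEND 45: p_12 = 45·34799807155666279 + 2481272156348980 = 1568472594161331535, q_12 = 45·993492401786305 + 70837318812419 = 44777995399196144 → 1568472594161331535/44777995399196144
APPEND 40: p_13 = 40·1568472594161331535 + 34799807155666279 = 62773703573608927679, q_13 = 40·44777995399196144 + 993492401786305 = 1792113308369632065 → 62773703573608927679/1792113308369632065
APPEND 43: p_14 = 43·62773703573608927679 + 1568472594161331535 = 2700837726259345221732, q_14 = 43·1792113308369632065 + 44777995399196144 = 77105650255293374939 → 2700837726259345221732/77105650255293374939
APPEND 23: p_15 = 23·2700837726259345221732 + 62773703573608927679 = 62182041407538549027515, q_15 = 23·77105650255293374939 + 1792113308369632065 = 1775222069180117255662 → 62182041407538549027515/1775222069180117255662
APPEND 3: p_16 = 3·62182041407538549027515 + 2700837726259345221732 = 189246961948874992304277, q_16 = 3·1775222069180117255662 + 77105650255293374939 = 5402771857795645141925 → 189246961948874992304277/5402771857795645141925

1261/36
40387/1153
1778289/50768
26714722/762673
1310799667/37421745
683621209279/19516558643
1393485126620/39782314859
61996966780559/1769938412439
62773703573608927679/1792113308369632065
2700837726259345221732/77105650255293374939
62182041407538549027515/1775222069180117255662
189246961948874992304277/5402771857795645141925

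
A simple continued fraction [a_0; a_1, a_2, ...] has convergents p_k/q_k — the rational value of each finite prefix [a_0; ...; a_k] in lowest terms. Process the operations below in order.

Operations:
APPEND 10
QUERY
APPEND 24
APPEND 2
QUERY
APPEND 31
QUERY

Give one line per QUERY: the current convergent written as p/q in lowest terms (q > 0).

APPEND 10: p_0 = 10·1 + 0 = 10, q_0 = 10·0 + 1 = 1 → 10/1
APPEND 24: p_1 = 24·10 + 1 = 241, q_1 = 24·1 + 0 = 24 → 241/24
APPEND 2: p_2 = 2·241 + 10 = 492, q_2 = 2·24 + 1 = 49 → 492/49
APPEND 31: p_3 = 31·492 + 241 = 15493, q_3 = 31·49 + 24 = 1543 → 15493/1543

10/1
492/49
15493/1543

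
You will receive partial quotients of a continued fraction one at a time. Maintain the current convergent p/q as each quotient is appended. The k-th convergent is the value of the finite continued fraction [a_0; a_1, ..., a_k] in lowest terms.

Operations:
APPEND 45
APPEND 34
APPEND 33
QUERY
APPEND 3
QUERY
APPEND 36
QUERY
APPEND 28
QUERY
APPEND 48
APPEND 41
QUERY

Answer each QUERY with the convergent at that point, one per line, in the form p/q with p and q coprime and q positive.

APPEND 45: p_0 = 45·1 + 0 = 45, q_0 = 45·0 + 1 = 1 → 45/1
APPEND 34: p_1 = 34·45 + 1 = 1531, q_1 = 34·1 + 0 = 34 → 1531/34
APPEND 33: p_2 = 33·1531 + 45 = 50568, q_2 = 33·34 + 1 = 1123 → 50568/1123
APPEND 3: p_3 = 3·50568 + 1531 = 153235, q_3 = 3·1123 + 34 = 3403 → 153235/3403
APPEND 36: p_4 = 36·153235 + 50568 = 5567028, q_4 = 36·3403 + 1123 = 123631 → 5567028/123631
APPEND 28: p_5 = 28·5567028 + 153235 = 156030019, q_5 = 28·123631 + 3403 = 3465071 → 156030019/3465071
APPEND 48: p_6 = 48·156030019 + 5567028 = 7495007940, q_6 = 48·3465071 + 123631 = 166447039 → 7495007940/166447039
APPEND 41: p_7 = 41·7495007940 + 156030019 = 307451355559, q_7 = 41·166447039 + 3465071 = 6827793670 → 307451355559/6827793670

50568/1123
153235/3403
5567028/123631
156030019/3465071
307451355559/6827793670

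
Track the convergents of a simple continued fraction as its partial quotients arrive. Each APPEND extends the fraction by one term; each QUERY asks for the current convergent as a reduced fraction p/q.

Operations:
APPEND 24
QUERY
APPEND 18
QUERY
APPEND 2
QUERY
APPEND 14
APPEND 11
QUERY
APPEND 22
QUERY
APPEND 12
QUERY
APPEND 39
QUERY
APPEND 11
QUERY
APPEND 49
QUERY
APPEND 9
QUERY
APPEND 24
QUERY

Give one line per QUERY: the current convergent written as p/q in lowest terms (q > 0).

APPEND 24: p_0 = 24·1 + 0 = 24, q_0 = 24·0 + 1 = 1 → 24/1
APPEND 18: p_1 = 18·24 + 1 = 433, q_1 = 18·1 + 0 = 18 → 433/18
APPEND 2: p_2 = 2·433 + 24 = 890, q_2 = 2·18 + 1 = 37 → 890/37
APPEND 14: p_3 = 14·890 + 433 = 12893, q_3 = 14·37 + 18 = 536 → 12893/536
APPEND 11: p_4 = 11·12893 + 890 = 142713, q_4 = 11·536 + 37 = 5933 → 142713/5933
APPEND 22: p_5 = 22·142713 + 12893 = 3152579, q_5 = 22·5933 + 536 = 131062 → 3152579/131062
APPEND 12: p_6 = 12·3152579 + 142713 = 37973661, q_6 = 12·131062 + 5933 = 1578677 → 37973661/1578677
APPEND 39: p_7 = 39·37973661 + 3152579 = 1484125358, q_7 = 39·1578677 + 131062 = 61699465 → 1484125358/61699465
APPEND 11: p_8 = 11·1484125358 + 37973661 = 16363352599, q_8 = 11·61699465 + 1578677 = 680272792 → 16363352599/680272792
APPEND 49: p_9 = 49·16363352599 + 1484125358 = 803288402709, q_9 = 49·680272792 + 61699465 = 33395066273 → 803288402709/33395066273
APPEND 9: p_10 = 9·803288402709 + 16363352599 = 7245958976980, q_10 = 9·33395066273 + 680272792 = 301235869249 → 7245958976980/301235869249
APPEND 24: p_11 = 24·7245958976980 + 803288402709 = 174706303850229, q_11 = 24·301235869249 + 33395066273 = 7263055928249 → 174706303850229/7263055928249

24/1
433/18
890/37
142713/5933
3152579/131062
37973661/1578677
1484125358/61699465
16363352599/680272792
803288402709/33395066273
7245958976980/301235869249
174706303850229/7263055928249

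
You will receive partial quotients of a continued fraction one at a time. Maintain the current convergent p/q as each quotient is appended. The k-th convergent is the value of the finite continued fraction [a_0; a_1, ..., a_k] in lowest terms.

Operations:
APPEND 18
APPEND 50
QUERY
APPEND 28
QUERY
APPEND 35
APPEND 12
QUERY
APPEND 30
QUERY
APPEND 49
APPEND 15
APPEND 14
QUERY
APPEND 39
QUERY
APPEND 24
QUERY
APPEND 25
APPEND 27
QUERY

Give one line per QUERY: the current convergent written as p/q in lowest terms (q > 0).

APPEND 18: p_0 = 18·1 + 0 = 18, q_0 = 18·0 + 1 = 1 → 18/1
APPEND 50: p_1 = 50·18 + 1 = 901, q_1 = 50·1 + 0 = 50 → 901/50
APPEND 28: p_2 = 28·901 + 18 = 25246, q_2 = 28·50 + 1 = 1401 → 25246/1401
APPEND 35: p_3 = 35·25246 + 901 = 884511, q_3 = 35·1401 + 50 = 49085 → 884511/49085
APPEND 12: p_4 = 12·884511 + 25246 = 10639378, q_4 = 12·49085 + 1401 = 590421 → 10639378/590421
APPEND 30: p_5 = 30·10639378 + 884511 = 320065851, q_5 = 30·590421 + 49085 = 17761715 → 320065851/17761715
APPEND 49: p_6 = 49·320065851 + 10639378 = 15693866077, q_6 = 49·17761715 + 590421 = 870914456 → 15693866077/870914456
APPEND 15: p_7 = 15·15693866077 + 320065851 = 235728057006, q_7 = 15·870914456 + 17761715 = 13081478555 → 235728057006/13081478555
APPEND 14: p_8 = 14·235728057006 + 15693866077 = 3315886664161, q_8 = 14·13081478555 + 870914456 = 184011614226 → 3315886664161/184011614226
APPEND 39: p_9 = 39·3315886664161 + 235728057006 = 129555307959285, q_9 = 39·184011614226 + 13081478555 = 7189534433369 → 129555307959285/7189534433369
APPEND 24: p_10 = 24·129555307959285 + 3315886664161 = 3112643277687001, q_10 = 24·7189534433369 + 184011614226 = 172732838015082 → 3112643277687001/172732838015082
APPEND 25: p_11 = 25·3112643277687001 + 129555307959285 = 77945637250134310, q_11 = 25·172732838015082 + 7189534433369 = 4325510484810419 → 77945637250134310/4325510484810419
APPEND 27: p_12 = 27·77945637250134310 + 3112643277687001 = 2107644849031313371, q_12 = 27·4325510484810419 + 172732838015082 = 116961515927896395 → 2107644849031313371/116961515927896395

901/50
25246/1401
10639378/590421
320065851/17761715
3315886664161/184011614226
129555307959285/7189534433369
3112643277687001/172732838015082
2107644849031313371/116961515927896395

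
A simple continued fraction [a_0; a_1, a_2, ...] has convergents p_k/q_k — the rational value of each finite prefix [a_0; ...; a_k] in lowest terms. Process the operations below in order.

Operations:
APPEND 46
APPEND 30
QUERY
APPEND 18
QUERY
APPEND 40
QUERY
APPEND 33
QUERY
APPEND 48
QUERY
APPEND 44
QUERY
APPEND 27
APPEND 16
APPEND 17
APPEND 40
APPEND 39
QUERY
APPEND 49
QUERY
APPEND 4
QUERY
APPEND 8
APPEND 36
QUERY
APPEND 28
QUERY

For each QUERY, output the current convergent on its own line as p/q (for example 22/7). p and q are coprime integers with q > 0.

APPEND 46: p_0 = 46·1 + 0 = 46, q_0 = 46·0 + 1 = 1 → 46/1
APPEND 30: p_1 = 30·46 + 1 = 1381, q_1 = 30·1 + 0 = 30 → 1381/30
APPEND 18: p_2 = 18·1381 + 46 = 24904, q_2 = 18·30 + 1 = 541 → 24904/541
APPEND 40: p_3 = 40·24904 + 1381 = 997541, q_3 = 40·541 + 30 = 21670 → 997541/21670
APPEND 33: p_4 = 33·997541 + 24904 = 32943757, q_4 = 33·21670 + 541 = 715651 → 32943757/715651
APPEND 48: p_5 = 48·32943757 + 997541 = 1582297877, q_5 = 48·715651 + 21670 = 34372918 → 1582297877/34372918
APPEND 44: p_6 = 44·1582297877 + 32943757 = 69654050345, q_6 = 44·34372918 + 715651 = 1513124043 → 69654050345/1513124043
APPEND 27: p_7 = 27·69654050345 + 1582297877 = 1882241657192, q_7 = 27·1513124043 + 34372918 = 40888722079 → 1882241657192/40888722079
APPEND 16: p_8 = 16·1882241657192 + 69654050345 = 30185520565417, q_8 = 16·40888722079 + 1513124043 = 655732677307 → 30185520565417/655732677307
APPEND 17: p_9 = 17·30185520565417 + 1882241657192 = 515036091269281, q_9 = 17·655732677307 + 40888722079 = 11188344236298 → 515036091269281/11188344236298
APPEND 40: p_10 = 40·515036091269281 + 30185520565417 = 20631629171336657, q_10 = 40·11188344236298 + 655732677307 = 448189502129227 → 20631629171336657/448189502129227
APPEND 39: p_11 = 39·20631629171336657 + 515036091269281 = 805148573773398904, q_11 = 39·448189502129227 + 11188344236298 = 17490578927276151 → 805148573773398904/17490578927276151
APPEND 49: p_12 = 49·805148573773398904 + 20631629171336657 = 39472911744067882953, q_12 = 49·17490578927276151 + 448189502129227 = 857486556938660626 → 39472911744067882953/857486556938660626
APPEND 4: p_13 = 4·39472911744067882953 + 805148573773398904 = 158696795550044930716, q_13 = 4·857486556938660626 + 17490578927276151 = 3447436806681918655 → 158696795550044930716/3447436806681918655
APPEND 8: p_14 = 8·158696795550044930716 + 39472911744067882953 = 1309047276144427328681, q_14 = 8·3447436806681918655 + 857486556938660626 = 28436981010394009866 → 1309047276144427328681/28436981010394009866
APPEND 36: p_15 = 36·1309047276144427328681 + 158696795550044930716 = 47284398736749428763232, q_15 = 36·28436981010394009866 + 3447436806681918655 = 1027178753180866273831 → 47284398736749428763232/1027178753180866273831
APPEND 28: p_16 = 28·47284398736749428763232 + 1309047276144427328681 = 1325272211905128432699177, q_16 = 28·1027178753180866273831 + 28436981010394009866 = 28789442070074649677134 → 1325272211905128432699177/28789442070074649677134

1381/30
24904/541
997541/21670
32943757/715651
1582297877/34372918
69654050345/1513124043
805148573773398904/17490578927276151
39472911744067882953/857486556938660626
158696795550044930716/3447436806681918655
47284398736749428763232/1027178753180866273831
1325272211905128432699177/28789442070074649677134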